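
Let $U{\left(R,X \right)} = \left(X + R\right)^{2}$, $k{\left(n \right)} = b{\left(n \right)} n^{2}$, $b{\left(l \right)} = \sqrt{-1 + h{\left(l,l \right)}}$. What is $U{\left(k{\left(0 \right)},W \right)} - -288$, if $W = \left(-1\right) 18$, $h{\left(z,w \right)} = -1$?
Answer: $612$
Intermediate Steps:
$b{\left(l \right)} = i \sqrt{2}$ ($b{\left(l \right)} = \sqrt{-1 - 1} = \sqrt{-2} = i \sqrt{2}$)
$W = -18$
$k{\left(n \right)} = i \sqrt{2} n^{2}$
$U{\left(R,X \right)} = \left(R + X\right)^{2}$
$U{\left(k{\left(0 \right)},W \right)} - -288 = \left(i \sqrt{2} \cdot 0^{2} - 18\right)^{2} - -288 = \left(i \sqrt{2} \cdot 0 - 18\right)^{2} + 288 = \left(0 - 18\right)^{2} + 288 = \left(-18\right)^{2} + 288 = 324 + 288 = 612$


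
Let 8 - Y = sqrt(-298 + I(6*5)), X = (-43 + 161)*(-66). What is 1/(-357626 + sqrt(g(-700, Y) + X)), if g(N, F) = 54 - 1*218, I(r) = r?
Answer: -178813/63948181914 - I*sqrt(497)/31974090957 ≈ -2.7962e-6 - 6.9724e-10*I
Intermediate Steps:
X = -7788 (X = 118*(-66) = -7788)
Y = 8 - 2*I*sqrt(67) (Y = 8 - sqrt(-298 + 6*5) = 8 - sqrt(-298 + 30) = 8 - sqrt(-268) = 8 - 2*I*sqrt(67) ≈ 8.0 - 16.371*I)
g(N, F) = -164 (g(N, F) = 54 - 218 = -164)
1/(-357626 + sqrt(g(-700, Y) + X)) = 1/(-357626 + sqrt(-164 - 7788)) = 1/(-357626 + sqrt(-7952)) = 1/(-357626 + 4*I*sqrt(497))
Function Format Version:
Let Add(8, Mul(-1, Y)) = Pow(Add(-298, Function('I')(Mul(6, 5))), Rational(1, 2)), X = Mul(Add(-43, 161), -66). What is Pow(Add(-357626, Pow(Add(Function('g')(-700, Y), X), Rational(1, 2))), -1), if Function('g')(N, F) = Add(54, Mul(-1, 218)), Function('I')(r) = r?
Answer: Add(Rational(-178813, 63948181914), Mul(Rational(-1, 31974090957), I, Pow(497, Rational(1, 2)))) ≈ Add(-2.7962e-6, Mul(-6.9724e-10, I))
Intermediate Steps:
X = -7788 (X = Mul(118, -66) = -7788)
Y = Add(8, Mul(-2, I, Pow(67, Rational(1, 2)))) (Y = Add(8, Mul(-1, Pow(Add(-298, Mul(6, 5)), Rational(1, 2)))) = Add(8, Mul(-1, Pow(Add(-298, 30), Rational(1, 2)))) = Add(8, Mul(-1, Pow(-268, Rational(1, 2)))) = Add(8, Mul(-1, Mul(2, I, Pow(67, Rational(1, 2))))) = Add(8, Mul(-2, I, Pow(67, Rational(1, 2)))) ≈ Add(8.0000, Mul(-16.371, I)))
Function('g')(N, F) = -164 (Function('g')(N, F) = Add(54, -218) = -164)
Pow(Add(-357626, Pow(Add(Function('g')(-700, Y), X), Rational(1, 2))), -1) = Pow(Add(-357626, Pow(Add(-164, -7788), Rational(1, 2))), -1) = Pow(Add(-357626, Pow(-7952, Rational(1, 2))), -1) = Pow(Add(-357626, Mul(4, I, Pow(497, Rational(1, 2)))), -1)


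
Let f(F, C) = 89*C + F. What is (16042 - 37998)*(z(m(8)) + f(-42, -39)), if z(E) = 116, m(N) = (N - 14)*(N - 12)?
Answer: 74584532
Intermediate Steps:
m(N) = (-14 + N)*(-12 + N)
f(F, C) = F + 89*C
(16042 - 37998)*(z(m(8)) + f(-42, -39)) = (16042 - 37998)*(116 + (-42 + 89*(-39))) = -21956*(116 + (-42 - 3471)) = -21956*(116 - 3513) = -21956*(-3397) = 74584532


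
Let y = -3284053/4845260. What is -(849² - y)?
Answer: -3492471537313/4845260 ≈ -7.2080e+5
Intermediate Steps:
y = -3284053/4845260 (y = -3284053*1/4845260 = -3284053/4845260 ≈ -0.67779)
-(849² - y) = -(849² - 1*(-3284053/4845260)) = -(720801 + 3284053/4845260) = -1*3492471537313/4845260 = -3492471537313/4845260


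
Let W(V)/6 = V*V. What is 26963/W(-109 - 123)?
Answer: 26963/322944 ≈ 0.083491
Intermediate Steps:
W(V) = 6*V**2 (W(V) = 6*(V*V) = 6*V**2)
26963/W(-109 - 123) = 26963/((6*(-109 - 123)**2)) = 26963/((6*(-232)**2)) = 26963/((6*53824)) = 26963/322944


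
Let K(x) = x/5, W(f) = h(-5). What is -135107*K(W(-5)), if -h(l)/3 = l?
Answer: -405321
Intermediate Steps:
h(l) = -3*l
W(f) = 15 (W(f) = -3*(-5) = 15)
K(x) = x/5
-135107*K(W(-5)) = -135107*15/5 = -135107*3 = -405321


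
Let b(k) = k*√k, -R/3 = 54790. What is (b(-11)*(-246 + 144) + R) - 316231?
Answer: -480601 + 1122*I*√11 ≈ -4.806e+5 + 3721.3*I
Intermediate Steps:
R = -164370 (R = -3*54790 = -164370)
b(k) = k^(3/2)
(b(-11)*(-246 + 144) + R) - 316231 = ((-11)^(3/2)*(-246 + 144) - 164370) - 316231 = (-11*I*√11*(-102) - 164370) - 316231 = (1122*I*√11 - 164370) - 316231 = (-164370 + 1122*I*√11) - 316231 = -480601 + 1122*I*√11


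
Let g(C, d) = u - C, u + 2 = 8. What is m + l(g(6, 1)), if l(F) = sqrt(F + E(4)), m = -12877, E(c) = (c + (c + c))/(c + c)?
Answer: -12877 + sqrt(6)/2 ≈ -12876.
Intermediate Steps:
u = 6 (u = -2 + 8 = 6)
g(C, d) = 6 - C
E(c) = 3/2 (E(c) = (c + 2*c)/((2*c)) = (3*c)*(1/(2*c)) = 3/2)
l(F) = sqrt(3/2 + F) (l(F) = sqrt(F + 3/2) = sqrt(3/2 + F))
m + l(g(6, 1)) = -12877 + sqrt(6 + 4*(6 - 1*6))/2 = -12877 + sqrt(6 + 4*(6 - 6))/2 = -12877 + sqrt(6 + 4*0)/2 = -12877 + sqrt(6 + 0)/2 = -12877 + sqrt(6)/2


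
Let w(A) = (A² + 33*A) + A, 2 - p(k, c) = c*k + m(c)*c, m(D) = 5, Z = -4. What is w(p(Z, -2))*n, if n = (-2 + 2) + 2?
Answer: 304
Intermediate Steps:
p(k, c) = 2 - 5*c - c*k (p(k, c) = 2 - (c*k + 5*c) = 2 - (5*c + c*k) = 2 + (-5*c - c*k) = 2 - 5*c - c*k)
w(A) = A² + 34*A
n = 2 (n = 0 + 2 = 2)
w(p(Z, -2))*n = ((2 - 5*(-2) - 1*(-2)*(-4))*(34 + (2 - 5*(-2) - 1*(-2)*(-4))))*2 = ((2 + 10 - 8)*(34 + (2 + 10 - 8)))*2 = (4*(34 + 4))*2 = (4*38)*2 = 152*2 = 304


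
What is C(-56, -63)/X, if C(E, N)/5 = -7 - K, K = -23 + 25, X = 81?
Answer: -5/9 ≈ -0.55556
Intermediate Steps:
K = 2
C(E, N) = -45 (C(E, N) = 5*(-7 - 1*2) = 5*(-7 - 2) = 5*(-9) = -45)
C(-56, -63)/X = -45/81 = -45*1/81 = -5/9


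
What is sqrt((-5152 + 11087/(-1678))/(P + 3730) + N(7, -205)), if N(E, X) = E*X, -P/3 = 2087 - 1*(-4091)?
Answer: I*sqrt(221323996231572406)/12420556 ≈ 37.877*I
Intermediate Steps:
P = -18534 (P = -3*(2087 - 1*(-4091)) = -3*(2087 + 4091) = -3*6178 = -18534)
sqrt((-5152 + 11087/(-1678))/(P + 3730) + N(7, -205)) = sqrt((-5152 + 11087/(-1678))/(-18534 + 3730) + 7*(-205)) = sqrt((-5152 + 11087*(-1/1678))/(-14804) - 1435) = sqrt((-5152 - 11087/1678)*(-1/14804) - 1435) = sqrt(-8656143/1678*(-1/14804) - 1435) = sqrt(8656143/24841112 - 1435) = sqrt(-35638339577/24841112) = I*sqrt(221323996231572406)/12420556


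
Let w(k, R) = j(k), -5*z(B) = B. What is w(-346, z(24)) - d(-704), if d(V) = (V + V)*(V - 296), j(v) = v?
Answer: -1408346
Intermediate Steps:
z(B) = -B/5
w(k, R) = k
d(V) = 2*V*(-296 + V) (d(V) = (2*V)*(-296 + V) = 2*V*(-296 + V))
w(-346, z(24)) - d(-704) = -346 - 2*(-704)*(-296 - 704) = -346 - 2*(-704)*(-1000) = -346 - 1*1408000 = -346 - 1408000 = -1408346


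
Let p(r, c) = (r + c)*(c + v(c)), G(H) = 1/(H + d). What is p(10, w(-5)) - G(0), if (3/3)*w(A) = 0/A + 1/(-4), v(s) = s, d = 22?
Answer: -433/88 ≈ -4.9205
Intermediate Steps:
G(H) = 1/(22 + H) (G(H) = 1/(H + 22) = 1/(22 + H))
w(A) = -¼ (w(A) = 0/A + 1/(-4) = 0 + 1*(-¼) = 0 - ¼ = -¼)
p(r, c) = 2*c*(c + r) (p(r, c) = (r + c)*(c + c) = (c + r)*(2*c) = 2*c*(c + r))
p(10, w(-5)) - G(0) = 2*(-¼)*(-¼ + 10) - 1/(22 + 0) = 2*(-¼)*(39/4) - 1/22 = -39/8 - 1*1/22 = -39/8 - 1/22 = -433/88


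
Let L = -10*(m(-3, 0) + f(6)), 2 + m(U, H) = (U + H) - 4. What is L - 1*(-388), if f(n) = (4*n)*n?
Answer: -962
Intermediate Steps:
m(U, H) = -6 + H + U (m(U, H) = -2 + ((U + H) - 4) = -2 + ((H + U) - 4) = -2 + (-4 + H + U) = -6 + H + U)
f(n) = 4*n²
L = -1350 (L = -10*((-6 + 0 - 3) + 4*6²) = -10*(-9 + 4*36) = -10*(-9 + 144) = -10*135 = -1350)
L - 1*(-388) = -1350 - 1*(-388) = -1350 + 388 = -962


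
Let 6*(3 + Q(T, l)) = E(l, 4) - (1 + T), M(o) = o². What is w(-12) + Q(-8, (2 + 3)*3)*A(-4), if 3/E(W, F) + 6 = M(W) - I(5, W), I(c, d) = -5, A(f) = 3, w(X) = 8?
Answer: 1123/448 ≈ 2.5067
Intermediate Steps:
E(W, F) = 3/(-1 + W²) (E(W, F) = 3/(-6 + (W² - 1*(-5))) = 3/(-6 + (W² + 5)) = 3/(-6 + (5 + W²)) = 3/(-1 + W²))
Q(T, l) = -19/6 + 1/(2*(-1 + l²)) - T/6 (Q(T, l) = -3 + (3/(-1 + l²) - (1 + T))/6 = -3 + (3/(-1 + l²) + (-1 - T))/6 = -3 + (-1 - T + 3/(-1 + l²))/6 = -3 + (-⅙ + 1/(2*(-1 + l²)) - T/6) = -19/6 + 1/(2*(-1 + l²)) - T/6)
w(-12) + Q(-8, (2 + 3)*3)*A(-4) = 8 + ((3 - (-1 + ((2 + 3)*3)²)*(19 - 8))/(6*(-1 + ((2 + 3)*3)²)))*3 = 8 + ((3 - 1*(-1 + (5*3)²)*11)/(6*(-1 + (5*3)²)))*3 = 8 + ((3 - 1*(-1 + 15²)*11)/(6*(-1 + 15²)))*3 = 8 + ((3 - 1*(-1 + 225)*11)/(6*(-1 + 225)))*3 = 8 + ((⅙)*(3 - 1*224*11)/224)*3 = 8 + ((⅙)*(1/224)*(3 - 2464))*3 = 8 + ((⅙)*(1/224)*(-2461))*3 = 8 - 2461/1344*3 = 8 - 2461/448 = 1123/448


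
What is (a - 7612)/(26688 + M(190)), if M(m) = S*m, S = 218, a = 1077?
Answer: -6535/68108 ≈ -0.095951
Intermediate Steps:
M(m) = 218*m
(a - 7612)/(26688 + M(190)) = (1077 - 7612)/(26688 + 218*190) = -6535/(26688 + 41420) = -6535/68108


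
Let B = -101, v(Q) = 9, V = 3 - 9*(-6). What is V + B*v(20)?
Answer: -852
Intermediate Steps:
V = 57 (V = 3 + 54 = 57)
V + B*v(20) = 57 - 101*9 = 57 - 909 = -852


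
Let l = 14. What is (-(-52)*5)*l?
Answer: 3640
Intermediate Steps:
(-(-52)*5)*l = -(-52)*5*14 = -13*(-20)*14 = 260*14 = 3640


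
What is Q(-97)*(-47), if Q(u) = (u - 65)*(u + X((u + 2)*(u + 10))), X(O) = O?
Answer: 62191152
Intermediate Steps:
Q(u) = (-65 + u)*(u + (2 + u)*(10 + u)) (Q(u) = (u - 65)*(u + (u + 2)*(u + 10)) = (-65 + u)*(u + (2 + u)*(10 + u)))
Q(-97)*(-47) = (-1300 + (-97)³ - 825*(-97) - 52*(-97)²)*(-47) = (-1300 - 912673 + 80025 - 52*9409)*(-47) = (-1300 - 912673 + 80025 - 489268)*(-47) = -1323216*(-47) = 62191152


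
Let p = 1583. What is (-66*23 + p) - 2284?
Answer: -2219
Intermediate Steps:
(-66*23 + p) - 2284 = (-66*23 + 1583) - 2284 = (-1518 + 1583) - 2284 = 65 - 2284 = -2219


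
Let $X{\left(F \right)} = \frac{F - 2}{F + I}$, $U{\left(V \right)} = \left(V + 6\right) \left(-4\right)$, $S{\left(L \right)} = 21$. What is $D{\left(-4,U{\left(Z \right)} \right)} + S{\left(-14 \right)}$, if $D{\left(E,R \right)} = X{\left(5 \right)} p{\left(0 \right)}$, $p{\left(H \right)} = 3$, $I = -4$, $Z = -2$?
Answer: $30$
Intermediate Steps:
$U{\left(V \right)} = -24 - 4 V$ ($U{\left(V \right)} = \left(6 + V\right) \left(-4\right) = -24 - 4 V$)
$X{\left(F \right)} = \frac{-2 + F}{-4 + F}$ ($X{\left(F \right)} = \frac{F - 2}{F - 4} = \frac{-2 + F}{-4 + F}$)
$D{\left(E,R \right)} = 9$ ($D{\left(E,R \right)} = \frac{-2 + 5}{-4 + 5} \cdot 3 = 1^{-1} \cdot 3 \cdot 3 = 1 \cdot 3 \cdot 3 = 3 \cdot 3 = 9$)
$D{\left(-4,U{\left(Z \right)} \right)} + S{\left(-14 \right)} = 9 + 21 = 30$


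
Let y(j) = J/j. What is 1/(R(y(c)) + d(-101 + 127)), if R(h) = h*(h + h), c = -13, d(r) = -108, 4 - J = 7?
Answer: -169/18234 ≈ -0.0092684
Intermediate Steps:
J = -3 (J = 4 - 1*7 = 4 - 7 = -3)
y(j) = -3/j
R(h) = 2*h² (R(h) = h*(2*h) = 2*h²)
1/(R(y(c)) + d(-101 + 127)) = 1/(2*(-3/(-13))² - 108) = 1/(2*(-3*(-1/13))² - 108) = 1/(2*(3/13)² - 108) = 1/(2*(9/169) - 108) = 1/(18/169 - 108) = 1/(-18234/169) = -169/18234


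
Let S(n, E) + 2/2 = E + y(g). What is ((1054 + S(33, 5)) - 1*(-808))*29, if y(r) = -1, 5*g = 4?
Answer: 54085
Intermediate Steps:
g = ⅘ (g = (⅕)*4 = ⅘ ≈ 0.80000)
S(n, E) = -2 + E (S(n, E) = -1 + (E - 1) = -1 + (-1 + E) = -2 + E)
((1054 + S(33, 5)) - 1*(-808))*29 = ((1054 + (-2 + 5)) - 1*(-808))*29 = ((1054 + 3) + 808)*29 = (1057 + 808)*29 = 1865*29 = 54085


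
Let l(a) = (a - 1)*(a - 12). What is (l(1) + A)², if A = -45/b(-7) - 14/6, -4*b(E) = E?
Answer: 346921/441 ≈ 786.67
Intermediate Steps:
b(E) = -E/4
l(a) = (-1 + a)*(-12 + a)
A = -589/21 (A = -45/((-¼*(-7))) - 14/6 = -45/7/4 - 14*⅙ = -45*4/7 - 7/3 = -180/7 - 7/3 = -589/21 ≈ -28.048)
(l(1) + A)² = ((12 + 1² - 13*1) - 589/21)² = ((12 + 1 - 13) - 589/21)² = (0 - 589/21)² = (-589/21)² = 346921/441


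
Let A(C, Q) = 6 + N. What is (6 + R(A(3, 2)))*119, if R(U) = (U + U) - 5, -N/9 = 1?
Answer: -595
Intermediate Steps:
N = -9 (N = -9*1 = -9)
A(C, Q) = -3 (A(C, Q) = 6 - 9 = -3)
R(U) = -5 + 2*U (R(U) = 2*U - 5 = -5 + 2*U)
(6 + R(A(3, 2)))*119 = (6 + (-5 + 2*(-3)))*119 = (6 + (-5 - 6))*119 = (6 - 11)*119 = -5*119 = -595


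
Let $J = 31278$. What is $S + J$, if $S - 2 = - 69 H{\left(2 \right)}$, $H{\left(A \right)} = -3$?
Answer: $31487$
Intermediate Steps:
$S = 209$ ($S = 2 - -207 = 2 + 207 = 209$)
$S + J = 209 + 31278 = 31487$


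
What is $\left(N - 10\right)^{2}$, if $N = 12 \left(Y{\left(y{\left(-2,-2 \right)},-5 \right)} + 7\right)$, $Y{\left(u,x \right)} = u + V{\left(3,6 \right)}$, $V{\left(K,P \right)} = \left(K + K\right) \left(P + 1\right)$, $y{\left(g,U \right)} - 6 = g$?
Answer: $391876$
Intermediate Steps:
$y{\left(g,U \right)} = 6 + g$
$V{\left(K,P \right)} = 2 K \left(1 + P\right)$
$Y{\left(u,x \right)} = 42 + u$ ($Y{\left(u,x \right)} = u + 2 \cdot 3 \left(1 + 6\right) = u + 2 \cdot 3 \cdot 7 = u + 42 = 42 + u$)
$N = 636$ ($N = 12 \left(\left(42 + \left(6 - 2\right)\right) + 7\right) = 12 \left(\left(42 + 4\right) + 7\right) = 12 \left(46 + 7\right) = 12 \cdot 53 = 636$)
$\left(N - 10\right)^{2} = \left(636 - 10\right)^{2} = 626^{2} = 391876$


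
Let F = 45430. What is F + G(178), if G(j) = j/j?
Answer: 45431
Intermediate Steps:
G(j) = 1
F + G(178) = 45430 + 1 = 45431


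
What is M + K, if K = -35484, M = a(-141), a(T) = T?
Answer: -35625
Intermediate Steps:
M = -141
M + K = -141 - 35484 = -35625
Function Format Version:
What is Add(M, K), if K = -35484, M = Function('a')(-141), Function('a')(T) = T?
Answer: -35625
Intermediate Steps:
M = -141
Add(M, K) = Add(-141, -35484) = -35625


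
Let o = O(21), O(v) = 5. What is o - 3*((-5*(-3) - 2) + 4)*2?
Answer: -97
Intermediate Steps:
o = 5
o - 3*((-5*(-3) - 2) + 4)*2 = 5 - 3*((-5*(-3) - 2) + 4)*2 = 5 - 3*((15 - 2) + 4)*2 = 5 - 3*(13 + 4)*2 = 5 - 3*17*2 = 5 - 51*2 = 5 - 102 = -97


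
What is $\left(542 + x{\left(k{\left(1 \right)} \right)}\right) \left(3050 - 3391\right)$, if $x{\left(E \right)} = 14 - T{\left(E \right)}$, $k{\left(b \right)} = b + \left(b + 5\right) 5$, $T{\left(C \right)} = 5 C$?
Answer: $-136741$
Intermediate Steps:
$k{\left(b \right)} = 25 + 6 b$ ($k{\left(b \right)} = b + \left(5 + b\right) 5 = b + \left(25 + 5 b\right) = 25 + 6 b$)
$x{\left(E \right)} = 14 - 5 E$
$\left(542 + x{\left(k{\left(1 \right)} \right)}\right) \left(3050 - 3391\right) = \left(542 + \left(14 - 5 \left(25 + 6 \cdot 1\right)\right)\right) \left(3050 - 3391\right) = \left(542 + \left(14 - 5 \left(25 + 6\right)\right)\right) \left(-341\right) = \left(542 + \left(14 - 155\right)\right) \left(-341\right) = \left(542 - 141\right) \left(-341\right) = 401 \left(-341\right) = -136741$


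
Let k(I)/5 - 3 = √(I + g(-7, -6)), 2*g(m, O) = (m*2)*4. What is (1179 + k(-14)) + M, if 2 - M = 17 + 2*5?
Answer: 1169 + 5*I*√42 ≈ 1169.0 + 32.404*I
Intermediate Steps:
g(m, O) = 4*m (g(m, O) = ((m*2)*4)/2 = ((2*m)*4)/2 = (8*m)/2 = 4*m)
k(I) = 15 + 5*√(-28 + I) (k(I) = 15 + 5*√(I + 4*(-7)) = 15 + 5*√(I - 28) = 15 + 5*√(-28 + I))
M = -25 (M = 2 - (17 + 2*5) = 2 - (17 + 10) = 2 - 1*27 = 2 - 27 = -25)
(1179 + k(-14)) + M = (1179 + (15 + 5*√(-28 - 14))) - 25 = (1179 + (15 + 5*√(-42))) - 25 = (1179 + (15 + 5*(I*√42))) - 25 = (1179 + (15 + 5*I*√42)) - 25 = (1194 + 5*I*√42) - 25 = 1169 + 5*I*√42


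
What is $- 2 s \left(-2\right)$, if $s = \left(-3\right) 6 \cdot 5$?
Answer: $-360$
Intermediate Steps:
$s = -90$ ($s = \left(-18\right) 5 = -90$)
$- 2 s \left(-2\right) = \left(-2\right) \left(-90\right) \left(-2\right) = 180 \left(-2\right) = -360$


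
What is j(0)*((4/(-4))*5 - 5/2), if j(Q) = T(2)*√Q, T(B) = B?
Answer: 0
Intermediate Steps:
j(Q) = 2*√Q
j(0)*((4/(-4))*5 - 5/2) = (2*√0)*((4/(-4))*5 - 5/2) = (2*0)*((4*(-¼))*5 - 5*½) = 0*(-1*5 - 5/2) = 0*(-5 - 5/2) = 0*(-15/2) = 0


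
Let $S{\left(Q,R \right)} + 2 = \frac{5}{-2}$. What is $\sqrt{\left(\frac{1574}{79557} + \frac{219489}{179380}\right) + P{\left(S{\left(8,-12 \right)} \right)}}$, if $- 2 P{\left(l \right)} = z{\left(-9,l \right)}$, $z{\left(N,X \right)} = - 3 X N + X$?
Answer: $\frac{\sqrt{3270945011591727367545}}{7135467330} \approx 8.0152$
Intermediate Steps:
$S{\left(Q,R \right)} = - \frac{9}{2}$ ($S{\left(Q,R \right)} = -2 + \frac{5}{-2} = -2 + 5 \left(- \frac{1}{2}\right) = -2 - \frac{5}{2} = - \frac{9}{2}$)
$z{\left(N,X \right)} = X - 3 N X$ ($z{\left(N,X \right)} = - 3 N X + X = X - 3 N X$)
$P{\left(l \right)} = - 14 l$ ($P{\left(l \right)} = - \frac{l \left(1 - -27\right)}{2} = - \frac{l \left(1 + 27\right)}{2} = - \frac{l 28}{2} = - \frac{28 l}{2} = - 14 l$)
$\sqrt{\left(\frac{1574}{79557} + \frac{219489}{179380}\right) + P{\left(S{\left(8,-12 \right)} \right)}} = \sqrt{\left(\frac{1574}{79557} + \frac{219489}{179380}\right) - -63} = \sqrt{\left(1574 \cdot \frac{1}{79557} + 219489 \cdot \frac{1}{179380}\right) + 63} = \sqrt{\left(\frac{1574}{79557} + \frac{219489}{179380}\right) + 63} = \sqrt{\frac{17744230493}{14270934660} + 63} = \sqrt{\frac{916813114073}{14270934660}} = \frac{\sqrt{3270945011591727367545}}{7135467330}$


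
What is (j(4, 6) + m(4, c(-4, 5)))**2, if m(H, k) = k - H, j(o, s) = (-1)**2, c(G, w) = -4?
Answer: 49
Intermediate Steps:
j(o, s) = 1
(j(4, 6) + m(4, c(-4, 5)))**2 = (1 + (-4 - 1*4))**2 = (1 + (-4 - 4))**2 = (1 - 8)**2 = (-7)**2 = 49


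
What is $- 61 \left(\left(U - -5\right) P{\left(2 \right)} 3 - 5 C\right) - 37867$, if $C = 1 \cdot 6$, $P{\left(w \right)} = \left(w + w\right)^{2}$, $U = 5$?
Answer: $-65317$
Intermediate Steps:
$P{\left(w \right)} = 4 w^{2}$ ($P{\left(w \right)} = \left(2 w\right)^{2} = 4 w^{2}$)
$C = 6$
$- 61 \left(\left(U - -5\right) P{\left(2 \right)} 3 - 5 C\right) - 37867 = - 61 \left(\left(5 - -5\right) 4 \cdot 2^{2} \cdot 3 - 30\right) - 37867 = - 61 \left(\left(5 + 5\right) 4 \cdot 4 \cdot 3 - 30\right) - 37867 = - 61 \left(10 \cdot 16 \cdot 3 - 30\right) - 37867 = - 61 \left(160 \cdot 3 - 30\right) - 37867 = - 61 \left(480 - 30\right) - 37867 = \left(-61\right) 450 - 37867 = -27450 - 37867 = -65317$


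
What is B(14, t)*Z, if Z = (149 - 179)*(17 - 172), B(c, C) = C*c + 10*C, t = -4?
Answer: -446400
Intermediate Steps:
B(c, C) = 10*C + C*c
Z = 4650 (Z = -30*(-155) = 4650)
B(14, t)*Z = -4*(10 + 14)*4650 = -4*24*4650 = -96*4650 = -446400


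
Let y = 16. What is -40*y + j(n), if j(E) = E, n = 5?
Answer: -635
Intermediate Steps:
-40*y + j(n) = -40*16 + 5 = -640 + 5 = -635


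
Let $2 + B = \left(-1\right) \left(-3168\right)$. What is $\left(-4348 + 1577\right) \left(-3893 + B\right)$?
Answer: $2014517$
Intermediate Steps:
$B = 3166$ ($B = -2 - -3168 = -2 + 3168 = 3166$)
$\left(-4348 + 1577\right) \left(-3893 + B\right) = \left(-4348 + 1577\right) \left(-3893 + 3166\right) = \left(-2771\right) \left(-727\right) = 2014517$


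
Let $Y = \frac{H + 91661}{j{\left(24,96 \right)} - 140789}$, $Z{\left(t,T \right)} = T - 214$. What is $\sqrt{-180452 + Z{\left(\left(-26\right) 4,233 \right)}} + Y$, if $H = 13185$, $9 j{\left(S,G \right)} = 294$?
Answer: $- \frac{314538}{422269} + i \sqrt{180433} \approx -0.74488 + 424.77 i$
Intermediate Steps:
$Z{\left(t,T \right)} = -214 + T$
$j{\left(S,G \right)} = \frac{98}{3}$ ($j{\left(S,G \right)} = \frac{1}{9} \cdot 294 = \frac{98}{3}$)
$Y = - \frac{314538}{422269}$ ($Y = \frac{13185 + 91661}{\frac{98}{3} - 140789} = \frac{104846}{- \frac{422269}{3}} = 104846 \left(- \frac{3}{422269}\right) = - \frac{314538}{422269} \approx -0.74488$)
$\sqrt{-180452 + Z{\left(\left(-26\right) 4,233 \right)}} + Y = \sqrt{-180452 + \left(-214 + 233\right)} - \frac{314538}{422269} = \sqrt{-180452 + 19} - \frac{314538}{422269} = \sqrt{-180433} - \frac{314538}{422269} = i \sqrt{180433} - \frac{314538}{422269} = - \frac{314538}{422269} + i \sqrt{180433}$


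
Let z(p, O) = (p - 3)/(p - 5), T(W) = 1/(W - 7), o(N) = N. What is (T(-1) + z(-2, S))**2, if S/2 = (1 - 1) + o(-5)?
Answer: 1089/3136 ≈ 0.34726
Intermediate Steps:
T(W) = 1/(-7 + W)
S = -10 (S = 2*((1 - 1) - 5) = 2*(0 - 5) = 2*(-5) = -10)
z(p, O) = (-3 + p)/(-5 + p)
(T(-1) + z(-2, S))**2 = (1/(-7 - 1) + (-3 - 2)/(-5 - 2))**2 = (1/(-8) - 5/(-7))**2 = (-1/8 - 1/7*(-5))**2 = (-1/8 + 5/7)**2 = (33/56)**2 = 1089/3136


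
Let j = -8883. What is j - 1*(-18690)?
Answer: 9807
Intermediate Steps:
j - 1*(-18690) = -8883 - 1*(-18690) = -8883 + 18690 = 9807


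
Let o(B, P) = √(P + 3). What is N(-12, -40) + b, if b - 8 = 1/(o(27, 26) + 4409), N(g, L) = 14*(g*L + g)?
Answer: 127521497529/19439252 - √29/19439252 ≈ 6560.0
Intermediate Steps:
o(B, P) = √(3 + P)
N(g, L) = 14*g + 14*L*g (N(g, L) = 14*(L*g + g) = 14*(g + L*g) = 14*g + 14*L*g)
b = 8 + 1/(4409 + √29) (b = 8 + 1/(√(3 + 26) + 4409) = 8 + 1/(√29 + 4409) = 8 + 1/(4409 + √29) ≈ 8.0002)
N(-12, -40) + b = 14*(-12)*(1 - 40) + (155518425/19439252 - √29/19439252) = 14*(-12)*(-39) + (155518425/19439252 - √29/19439252) = 6552 + (155518425/19439252 - √29/19439252) = 127521497529/19439252 - √29/19439252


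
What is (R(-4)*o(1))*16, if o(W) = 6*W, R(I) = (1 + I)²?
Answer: 864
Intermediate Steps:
(R(-4)*o(1))*16 = ((1 - 4)²*(6*1))*16 = ((-3)²*6)*16 = (9*6)*16 = 54*16 = 864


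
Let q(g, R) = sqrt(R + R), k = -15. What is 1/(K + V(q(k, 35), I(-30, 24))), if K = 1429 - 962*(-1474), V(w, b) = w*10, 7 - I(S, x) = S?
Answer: 1419417/2014744612889 - 10*sqrt(70)/2014744612889 ≈ 7.0447e-7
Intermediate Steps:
q(g, R) = sqrt(2)*sqrt(R) (q(g, R) = sqrt(2*R) = sqrt(2)*sqrt(R))
I(S, x) = 7 - S
V(w, b) = 10*w
K = 1419417 (K = 1429 + 1417988 = 1419417)
1/(K + V(q(k, 35), I(-30, 24))) = 1/(1419417 + 10*(sqrt(2)*sqrt(35))) = 1/(1419417 + 10*sqrt(70))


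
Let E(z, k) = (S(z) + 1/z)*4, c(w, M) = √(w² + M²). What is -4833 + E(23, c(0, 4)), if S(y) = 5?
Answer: -110695/23 ≈ -4812.8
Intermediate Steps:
c(w, M) = √(M² + w²)
E(z, k) = 20 + 4/z (E(z, k) = (5 + 1/z)*4 = 20 + 4/z)
-4833 + E(23, c(0, 4)) = -4833 + (20 + 4/23) = -4833 + 464/23 = -110695/23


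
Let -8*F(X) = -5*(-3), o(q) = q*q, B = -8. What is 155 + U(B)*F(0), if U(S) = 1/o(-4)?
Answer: 19825/128 ≈ 154.88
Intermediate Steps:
o(q) = q²
F(X) = -15/8 (F(X) = -(-5)*(-3)/8 = -⅛*15 = -15/8)
U(S) = 1/16 (U(S) = 1/((-4)²) = 1/16)
155 + U(B)*F(0) = 155 + (1/16)*(-15/8) = 155 - 15/128 = 19825/128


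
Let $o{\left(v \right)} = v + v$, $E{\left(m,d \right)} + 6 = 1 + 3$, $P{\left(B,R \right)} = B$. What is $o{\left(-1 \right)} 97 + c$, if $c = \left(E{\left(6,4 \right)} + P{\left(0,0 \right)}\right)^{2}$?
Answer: $-190$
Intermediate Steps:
$E{\left(m,d \right)} = -2$ ($E{\left(m,d \right)} = -6 + \left(1 + 3\right) = -6 + 4 = -2$)
$o{\left(v \right)} = 2 v$
$c = 4$ ($c = \left(-2 + 0\right)^{2} = \left(-2\right)^{2} = 4$)
$o{\left(-1 \right)} 97 + c = 2 \left(-1\right) 97 + 4 = \left(-2\right) 97 + 4 = -194 + 4 = -190$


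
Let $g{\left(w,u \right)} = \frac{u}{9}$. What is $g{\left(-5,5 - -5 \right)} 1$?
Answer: $\frac{10}{9} \approx 1.1111$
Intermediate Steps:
$g{\left(w,u \right)} = \frac{u}{9}$ ($g{\left(w,u \right)} = u \frac{1}{9} = \frac{u}{9}$)
$g{\left(-5,5 - -5 \right)} 1 = \frac{5 - -5}{9} \cdot 1 = \frac{5 + 5}{9} \cdot 1 = \frac{1}{9} \cdot 10 \cdot 1 = \frac{10}{9} \cdot 1 = \frac{10}{9}$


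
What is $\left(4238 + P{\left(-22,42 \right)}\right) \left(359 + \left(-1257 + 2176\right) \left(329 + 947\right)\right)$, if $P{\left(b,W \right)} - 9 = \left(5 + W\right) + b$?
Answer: $5011068816$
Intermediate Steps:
$P{\left(b,W \right)} = 14 + W + b$ ($P{\left(b,W \right)} = 9 + \left(\left(5 + W\right) + b\right) = 9 + \left(5 + W + b\right) = 14 + W + b$)
$\left(4238 + P{\left(-22,42 \right)}\right) \left(359 + \left(-1257 + 2176\right) \left(329 + 947\right)\right) = \left(4238 + \left(14 + 42 - 22\right)\right) \left(359 + \left(-1257 + 2176\right) \left(329 + 947\right)\right) = \left(4238 + 34\right) \left(359 + 919 \cdot 1276\right) = 4272 \left(359 + 1172644\right) = 4272 \cdot 1173003 = 5011068816$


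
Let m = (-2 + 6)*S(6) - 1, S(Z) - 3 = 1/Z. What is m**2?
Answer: 1225/9 ≈ 136.11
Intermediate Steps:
S(Z) = 3 + 1/Z
m = 35/3 (m = (-2 + 6)*(3 + 1/6) - 1 = 4*(3 + 1/6) - 1 = 4*(19/6) - 1 = 38/3 - 1 = 35/3 ≈ 11.667)
m**2 = (35/3)**2 = 1225/9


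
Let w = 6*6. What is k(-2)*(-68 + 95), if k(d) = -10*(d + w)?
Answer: -9180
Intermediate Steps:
w = 36
k(d) = -360 - 10*d (k(d) = -10*(d + 36) = -10*(36 + d) = -360 - 10*d)
k(-2)*(-68 + 95) = (-360 - 10*(-2))*(-68 + 95) = (-360 + 20)*27 = -340*27 = -9180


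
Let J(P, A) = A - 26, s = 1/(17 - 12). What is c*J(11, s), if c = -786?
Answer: 101394/5 ≈ 20279.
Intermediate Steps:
s = 1/5 ≈ 0.20000
J(P, A) = -26 + A
c*J(11, s) = -786*(-26 + 1/5) = -786*(-129/5) = 101394/5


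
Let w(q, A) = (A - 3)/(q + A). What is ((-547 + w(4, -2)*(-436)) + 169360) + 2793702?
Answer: 2963605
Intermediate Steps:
w(q, A) = (-3 + A)/(A + q)
((-547 + w(4, -2)*(-436)) + 169360) + 2793702 = ((-547 + ((-3 - 2)/(-2 + 4))*(-436)) + 169360) + 2793702 = ((-547 + (-5/2)*(-436)) + 169360) + 2793702 = ((-547 + ((1/2)*(-5))*(-436)) + 169360) + 2793702 = ((-547 - 5/2*(-436)) + 169360) + 2793702 = ((-547 + 1090) + 169360) + 2793702 = (543 + 169360) + 2793702 = 169903 + 2793702 = 2963605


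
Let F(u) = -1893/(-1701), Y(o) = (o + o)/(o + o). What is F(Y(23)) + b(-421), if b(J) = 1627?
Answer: 923140/567 ≈ 1628.1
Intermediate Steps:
Y(o) = 1 (Y(o) = (2*o)/((2*o)) = (2*o)*(1/(2*o)) = 1)
F(u) = 631/567 (F(u) = -1893*(-1/1701) = 631/567)
F(Y(23)) + b(-421) = 631/567 + 1627 = 923140/567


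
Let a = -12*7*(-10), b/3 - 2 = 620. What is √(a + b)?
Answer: √2706 ≈ 52.019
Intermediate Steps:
b = 1866 (b = 6 + 3*620 = 6 + 1860 = 1866)
a = 840 (a = -84*(-10) = 840)
√(a + b) = √(840 + 1866) = √2706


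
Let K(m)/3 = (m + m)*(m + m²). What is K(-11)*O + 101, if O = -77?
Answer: 559121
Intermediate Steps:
K(m) = 6*m*(m + m²) (K(m) = 3*((m + m)*(m + m²)) = 3*((2*m)*(m + m²)) = 3*(2*m*(m + m²)) = 6*m*(m + m²))
K(-11)*O + 101 = (6*(-11)²*(1 - 11))*(-77) + 101 = (6*121*(-10))*(-77) + 101 = -7260*(-77) + 101 = 559020 + 101 = 559121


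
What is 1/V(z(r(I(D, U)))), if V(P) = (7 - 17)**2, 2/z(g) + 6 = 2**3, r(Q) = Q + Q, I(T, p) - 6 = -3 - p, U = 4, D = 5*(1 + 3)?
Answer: 1/100 ≈ 0.010000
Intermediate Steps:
D = 20 (D = 5*4 = 20)
I(T, p) = 3 - p (I(T, p) = 6 + (-3 - p) = 3 - p)
r(Q) = 2*Q
z(g) = 1 (z(g) = 2/(-6 + 2**3) = 2/(-6 + 8) = 2/2 = 2*(1/2) = 1)
V(P) = 100 (V(P) = (-10)**2 = 100)
1/V(z(r(I(D, U)))) = 1/100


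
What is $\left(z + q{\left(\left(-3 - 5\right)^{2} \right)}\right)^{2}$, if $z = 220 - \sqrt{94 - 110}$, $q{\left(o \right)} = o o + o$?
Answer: $19184384 - 35040 i \approx 1.9184 \cdot 10^{7} - 35040.0 i$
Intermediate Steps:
$q{\left(o \right)} = o + o^{2}$ ($q{\left(o \right)} = o^{2} + o = o + o^{2}$)
$z = 220 - 4 i$ ($z = 220 - \sqrt{-16} = 220 - 4 i \approx 220.0 - 4.0 i$)
$\left(z + q{\left(\left(-3 - 5\right)^{2} \right)}\right)^{2} = \left(\left(220 - 4 i\right) + \left(-3 - 5\right)^{2} \left(1 + \left(-3 - 5\right)^{2}\right)\right)^{2} = \left(\left(220 - 4 i\right) + \left(-8\right)^{2} \left(1 + \left(-8\right)^{2}\right)\right)^{2} = \left(\left(220 - 4 i\right) + 64 \left(1 + 64\right)\right)^{2} = \left(\left(220 - 4 i\right) + 64 \cdot 65\right)^{2} = \left(\left(220 - 4 i\right) + 4160\right)^{2} = \left(4380 - 4 i\right)^{2}$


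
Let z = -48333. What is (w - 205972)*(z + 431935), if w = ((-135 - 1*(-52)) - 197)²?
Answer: -48936874344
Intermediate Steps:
w = 78400 (w = ((-135 + 52) - 197)² = (-83 - 197)² = (-280)² = 78400)
(w - 205972)*(z + 431935) = (78400 - 205972)*(-48333 + 431935) = -127572*383602 = -48936874344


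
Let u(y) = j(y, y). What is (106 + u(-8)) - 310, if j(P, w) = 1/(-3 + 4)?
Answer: -203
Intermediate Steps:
j(P, w) = 1 (j(P, w) = 1/1 = 1)
u(y) = 1
(106 + u(-8)) - 310 = (106 + 1) - 310 = 107 - 310 = -203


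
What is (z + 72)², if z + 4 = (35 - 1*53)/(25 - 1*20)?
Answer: 103684/25 ≈ 4147.4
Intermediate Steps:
z = -38/5 (z = -4 + (35 - 1*53)/(25 - 1*20) = -4 + (35 - 53)/(25 - 20) = -4 - 18/5 = -38/5 ≈ -7.6000)
(z + 72)² = (-38/5 + 72)² = (322/5)² = 103684/25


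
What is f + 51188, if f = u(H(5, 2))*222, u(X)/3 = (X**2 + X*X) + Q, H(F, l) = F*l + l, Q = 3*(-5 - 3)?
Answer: 227012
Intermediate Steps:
Q = -24 (Q = 3*(-8) = -24)
H(F, l) = l + F*l
u(X) = -72 + 6*X**2 (u(X) = 3*((X**2 + X*X) - 24) = 3*((X**2 + X**2) - 24) = 3*(2*X**2 - 24) = 3*(-24 + 2*X**2) = -72 + 6*X**2)
f = 175824 (f = (-72 + 6*(2*(1 + 5))**2)*222 = (-72 + 6*(2*6)**2)*222 = (-72 + 6*12**2)*222 = (-72 + 6*144)*222 = (-72 + 864)*222 = 792*222 = 175824)
f + 51188 = 175824 + 51188 = 227012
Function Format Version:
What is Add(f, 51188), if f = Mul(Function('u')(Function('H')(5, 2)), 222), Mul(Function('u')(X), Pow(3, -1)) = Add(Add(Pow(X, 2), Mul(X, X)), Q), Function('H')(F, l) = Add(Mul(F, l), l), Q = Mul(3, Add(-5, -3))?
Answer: 227012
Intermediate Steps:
Q = -24 (Q = Mul(3, -8) = -24)
Function('H')(F, l) = Add(l, Mul(F, l))
Function('u')(X) = Add(-72, Mul(6, Pow(X, 2))) (Function('u')(X) = Mul(3, Add(Add(Pow(X, 2), Mul(X, X)), -24)) = Mul(3, Add(Add(Pow(X, 2), Pow(X, 2)), -24)) = Mul(3, Add(Mul(2, Pow(X, 2)), -24)) = Mul(3, Add(-24, Mul(2, Pow(X, 2)))) = Add(-72, Mul(6, Pow(X, 2))))
f = 175824 (f = Mul(Add(-72, Mul(6, Pow(Mul(2, Add(1, 5)), 2))), 222) = Mul(Add(-72, Mul(6, Pow(Mul(2, 6), 2))), 222) = Mul(Add(-72, Mul(6, Pow(12, 2))), 222) = Mul(Add(-72, Mul(6, 144)), 222) = Mul(Add(-72, 864), 222) = Mul(792, 222) = 175824)
Add(f, 51188) = Add(175824, 51188) = 227012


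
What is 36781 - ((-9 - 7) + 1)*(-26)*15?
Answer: 30931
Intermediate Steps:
36781 - ((-9 - 7) + 1)*(-26)*15 = 36781 - (-16 + 1)*(-26)*15 = 36781 - (-15*(-26))*15 = 36781 - 390*15 = 36781 - 1*5850 = 36781 - 5850 = 30931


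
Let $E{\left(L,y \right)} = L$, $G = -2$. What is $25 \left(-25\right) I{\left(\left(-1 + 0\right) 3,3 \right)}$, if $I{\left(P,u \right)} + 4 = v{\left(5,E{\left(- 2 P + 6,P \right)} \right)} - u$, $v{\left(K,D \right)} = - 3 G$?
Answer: $625$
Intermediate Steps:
$v{\left(K,D \right)} = 6$ ($v{\left(K,D \right)} = \left(-3\right) \left(-2\right) = 6$)
$I{\left(P,u \right)} = 2 - u$ ($I{\left(P,u \right)} = -4 - \left(-6 + u\right) = 2 - u$)
$25 \left(-25\right) I{\left(\left(-1 + 0\right) 3,3 \right)} = 25 \left(-25\right) \left(2 - 3\right) = - 625 \left(2 - 3\right) = \left(-625\right) \left(-1\right) = 625$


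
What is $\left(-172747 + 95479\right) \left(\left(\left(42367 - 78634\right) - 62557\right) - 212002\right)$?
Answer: $24016903368$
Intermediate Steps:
$\left(-172747 + 95479\right) \left(\left(\left(42367 - 78634\right) - 62557\right) - 212002\right) = - 77268 \left(\left(-36267 - 62557\right) - 212002\right) = - 77268 \left(-98824 - 212002\right) = \left(-77268\right) \left(-310826\right) = 24016903368$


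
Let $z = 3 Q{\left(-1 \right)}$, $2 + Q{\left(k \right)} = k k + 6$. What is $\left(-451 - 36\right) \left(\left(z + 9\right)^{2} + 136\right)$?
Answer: $-346744$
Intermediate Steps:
$Q{\left(k \right)} = 4 + k^{2}$ ($Q{\left(k \right)} = -2 + \left(k k + 6\right) = -2 + \left(k^{2} + 6\right) = -2 + \left(6 + k^{2}\right) = 4 + k^{2}$)
$z = 15$ ($z = 3 \left(4 + \left(-1\right)^{2}\right) = 3 \left(4 + 1\right) = 3 \cdot 5 = 15$)
$\left(-451 - 36\right) \left(\left(z + 9\right)^{2} + 136\right) = \left(-451 - 36\right) \left(\left(15 + 9\right)^{2} + 136\right) = - 487 \left(24^{2} + 136\right) = - 487 \left(576 + 136\right) = \left(-487\right) 712 = -346744$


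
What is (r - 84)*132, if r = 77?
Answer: -924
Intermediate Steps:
(r - 84)*132 = (77 - 84)*132 = -7*132 = -924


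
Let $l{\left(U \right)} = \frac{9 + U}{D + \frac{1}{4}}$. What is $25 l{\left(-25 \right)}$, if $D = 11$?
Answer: $- \frac{320}{9} \approx -35.556$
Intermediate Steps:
$l{\left(U \right)} = \frac{4}{5} + \frac{4 U}{45}$ ($l{\left(U \right)} = \frac{9 + U}{11 + \frac{1}{4}} = \frac{9 + U}{\frac{45}{4}} = \left(9 + U\right) \frac{4}{45} = \frac{4}{5} + \frac{4 U}{45}$)
$25 l{\left(-25 \right)} = 25 \left(\frac{4}{5} + \frac{4}{45} \left(-25\right)\right) = 25 \left(\frac{4}{5} - \frac{20}{9}\right) = 25 \left(- \frac{64}{45}\right) = - \frac{320}{9}$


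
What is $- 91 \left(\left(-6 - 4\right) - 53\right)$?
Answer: $5733$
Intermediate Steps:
$- 91 \left(\left(-6 - 4\right) - 53\right) = - 91 \left(-10 - 53\right) = \left(-91\right) \left(-63\right) = 5733$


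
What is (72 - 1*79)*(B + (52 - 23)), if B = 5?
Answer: -238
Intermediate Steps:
(72 - 1*79)*(B + (52 - 23)) = (72 - 1*79)*(5 + (52 - 23)) = (72 - 79)*(5 + 29) = -7*34 = -238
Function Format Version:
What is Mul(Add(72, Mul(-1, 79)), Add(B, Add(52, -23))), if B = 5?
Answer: -238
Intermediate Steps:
Mul(Add(72, Mul(-1, 79)), Add(B, Add(52, -23))) = Mul(Add(72, Mul(-1, 79)), Add(5, Add(52, -23))) = Mul(Add(72, -79), Add(5, 29)) = Mul(-7, 34) = -238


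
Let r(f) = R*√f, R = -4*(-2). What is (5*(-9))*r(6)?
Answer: -360*√6 ≈ -881.82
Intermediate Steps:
R = 8
r(f) = 8*√f
(5*(-9))*r(6) = (5*(-9))*(8*√6) = -360*√6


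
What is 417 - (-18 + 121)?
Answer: 314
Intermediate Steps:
417 - (-18 + 121) = 417 - 1*103 = 417 - 103 = 314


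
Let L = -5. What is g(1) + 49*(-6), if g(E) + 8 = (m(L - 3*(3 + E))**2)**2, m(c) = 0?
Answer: -302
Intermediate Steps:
g(E) = -8 (g(E) = -8 + (0**2)**2 = -8 + 0**2 = -8 + 0 = -8)
g(1) + 49*(-6) = -8 + 49*(-6) = -8 - 294 = -302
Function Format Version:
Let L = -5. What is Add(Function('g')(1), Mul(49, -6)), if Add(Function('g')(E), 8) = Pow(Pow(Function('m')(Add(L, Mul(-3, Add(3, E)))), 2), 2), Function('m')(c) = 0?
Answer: -302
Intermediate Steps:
Function('g')(E) = -8 (Function('g')(E) = Add(-8, Pow(Pow(0, 2), 2)) = Add(-8, Pow(0, 2)) = Add(-8, 0) = -8)
Add(Function('g')(1), Mul(49, -6)) = Add(-8, Mul(49, -6)) = Add(-8, -294) = -302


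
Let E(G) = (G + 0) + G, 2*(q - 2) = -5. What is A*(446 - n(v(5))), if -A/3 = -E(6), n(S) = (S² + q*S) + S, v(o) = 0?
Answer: 16056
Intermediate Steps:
q = -½ (q = 2 + (½)*(-5) = 2 - 5/2 = -½ ≈ -0.50000)
n(S) = S² + S/2 (n(S) = (S² - S/2) + S = S² + S/2)
E(G) = 2*G (E(G) = G + G = 2*G)
A = 36 (A = -(-3)*2*6 = -(-3)*12 = -3*(-12) = 36)
A*(446 - n(v(5))) = 36*(446 - 0*(½ + 0)) = 36*(446 - 0/2) = 36*(446 - 1*0) = 36*(446 + 0) = 36*446 = 16056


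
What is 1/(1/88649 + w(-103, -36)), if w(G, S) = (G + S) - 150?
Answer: -88649/25619560 ≈ -0.0034602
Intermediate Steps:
w(G, S) = -150 + G + S
1/(1/88649 + w(-103, -36)) = 1/(1/88649 + (-150 - 103 - 36)) = 1/(1/88649 - 289) = 1/(-25619560/88649) = -88649/25619560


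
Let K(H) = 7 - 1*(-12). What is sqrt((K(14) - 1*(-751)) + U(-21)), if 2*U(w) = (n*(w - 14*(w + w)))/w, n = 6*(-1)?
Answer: sqrt(851) ≈ 29.172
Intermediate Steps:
K(H) = 19 (K(H) = 7 + 12 = 19)
n = -6
U(w) = 81 (U(w) = ((-6*(w - 14*(w + w)))/w)/2 = ((-6*(w - 28*w))/w)/2 = ((-(-162)*w)/w)/2 = ((162*w)/w)/2 = (1/2)*162 = 81)
sqrt((K(14) - 1*(-751)) + U(-21)) = sqrt((19 - 1*(-751)) + 81) = sqrt((19 + 751) + 81) = sqrt(770 + 81) = sqrt(851)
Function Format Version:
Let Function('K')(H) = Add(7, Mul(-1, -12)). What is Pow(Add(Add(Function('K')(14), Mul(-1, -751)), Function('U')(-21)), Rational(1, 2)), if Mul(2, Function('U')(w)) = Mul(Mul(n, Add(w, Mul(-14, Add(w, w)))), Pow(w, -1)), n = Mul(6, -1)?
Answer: Pow(851, Rational(1, 2)) ≈ 29.172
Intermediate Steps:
Function('K')(H) = 19 (Function('K')(H) = Add(7, 12) = 19)
n = -6
Function('U')(w) = 81 (Function('U')(w) = Mul(Rational(1, 2), Mul(Mul(-6, Add(w, Mul(-14, Add(w, w)))), Pow(w, -1))) = Mul(Rational(1, 2), Mul(Mul(-6, Add(w, Mul(-14, Mul(2, w)))), Pow(w, -1))) = Mul(Rational(1, 2), Mul(Mul(-6, Add(w, Mul(-28, w))), Pow(w, -1))) = Mul(Rational(1, 2), Mul(Mul(-6, Mul(-27, w)), Pow(w, -1))) = Mul(Rational(1, 2), Mul(Mul(162, w), Pow(w, -1))) = Mul(Rational(1, 2), 162) = 81)
Pow(Add(Add(Function('K')(14), Mul(-1, -751)), Function('U')(-21)), Rational(1, 2)) = Pow(Add(Add(19, Mul(-1, -751)), 81), Rational(1, 2)) = Pow(Add(Add(19, 751), 81), Rational(1, 2)) = Pow(Add(770, 81), Rational(1, 2)) = Pow(851, Rational(1, 2))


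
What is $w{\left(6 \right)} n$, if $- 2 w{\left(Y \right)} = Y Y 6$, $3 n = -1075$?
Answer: $38700$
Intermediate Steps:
$n = - \frac{1075}{3}$ ($n = \frac{1}{3} \left(-1075\right) = - \frac{1075}{3} \approx -358.33$)
$w{\left(Y \right)} = - 3 Y^{2}$ ($w{\left(Y \right)} = - \frac{Y Y 6}{2} = - \frac{Y^{2} \cdot 6}{2} = - \frac{6 Y^{2}}{2} = - 3 Y^{2}$)
$w{\left(6 \right)} n = - 3 \cdot 6^{2} \left(- \frac{1075}{3}\right) = \left(-3\right) 36 \left(- \frac{1075}{3}\right) = \left(-108\right) \left(- \frac{1075}{3}\right) = 38700$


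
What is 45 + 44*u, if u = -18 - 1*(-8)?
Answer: -395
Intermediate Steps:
u = -10 (u = -18 + 8 = -10)
45 + 44*u = 45 + 44*(-10) = 45 - 440 = -395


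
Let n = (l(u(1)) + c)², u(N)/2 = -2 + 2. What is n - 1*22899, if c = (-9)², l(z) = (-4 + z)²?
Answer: -13490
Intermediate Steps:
u(N) = 0 (u(N) = 2*(-2 + 2) = 2*0 = 0)
c = 81
n = 9409 (n = ((-4 + 0)² + 81)² = ((-4)² + 81)² = (16 + 81)² = 97² = 9409)
n - 1*22899 = 9409 - 1*22899 = 9409 - 22899 = -13490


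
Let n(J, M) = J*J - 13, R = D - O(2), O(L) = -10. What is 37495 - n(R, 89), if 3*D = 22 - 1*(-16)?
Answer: 332948/9 ≈ 36994.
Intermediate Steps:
D = 38/3 (D = (22 - 1*(-16))/3 = (22 + 16)/3 = (⅓)*38 = 38/3 ≈ 12.667)
R = 68/3 (R = 38/3 - 1*(-10) = 38/3 + 10 = 68/3 ≈ 22.667)
n(J, M) = -13 + J² (n(J, M) = J² - 13 = -13 + J²)
37495 - n(R, 89) = 37495 - (-13 + (68/3)²) = 37495 - (-13 + 4624/9) = 37495 - 1*4507/9 = 37495 - 4507/9 = 332948/9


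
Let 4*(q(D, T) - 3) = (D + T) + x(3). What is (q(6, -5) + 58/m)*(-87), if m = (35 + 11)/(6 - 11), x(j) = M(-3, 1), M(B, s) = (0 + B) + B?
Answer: 36453/92 ≈ 396.23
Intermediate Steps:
M(B, s) = 2*B (M(B, s) = B + B = 2*B)
x(j) = -6 (x(j) = 2*(-3) = -6)
m = -46/5 (m = 46/(-5) = 46*(-⅕) = -46/5 ≈ -9.2000)
q(D, T) = 3/2 + D/4 + T/4 (q(D, T) = 3 + ((D + T) - 6)/4 = 3 + (-6 + D + T)/4 = 3 + (-3/2 + D/4 + T/4) = 3/2 + D/4 + T/4)
(q(6, -5) + 58/m)*(-87) = ((3/2 + (¼)*6 + (¼)*(-5)) + 58/(-46/5))*(-87) = ((3/2 + 3/2 - 5/4) + 58*(-5/46))*(-87) = (7/4 - 145/23)*(-87) = -419/92*(-87) = 36453/92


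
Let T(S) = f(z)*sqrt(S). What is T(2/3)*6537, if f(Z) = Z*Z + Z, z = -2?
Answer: 4358*sqrt(6) ≈ 10675.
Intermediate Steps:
f(Z) = Z + Z**2 (f(Z) = Z**2 + Z = Z + Z**2)
T(S) = 2*sqrt(S) (T(S) = (-2*(1 - 2))*sqrt(S) = (-2*(-1))*sqrt(S) = 2*sqrt(S))
T(2/3)*6537 = (2*sqrt(2/3))*6537 = (2*(sqrt(6)/3))*6537 = (2*sqrt(6)/3)*6537 = 4358*sqrt(6)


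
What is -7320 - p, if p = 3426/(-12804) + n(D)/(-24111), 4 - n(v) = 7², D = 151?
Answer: -41846818481/5716986 ≈ -7319.7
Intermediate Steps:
n(v) = -45 (n(v) = 4 - 1*7² = 4 - 1*49 = 4 - 49 = -45)
p = -1519039/5716986 (p = 3426/(-12804) - 45/(-24111) = 3426*(-1/12804) - 45*(-1/24111) = -571/2134 + 5/2679 = -1519039/5716986 ≈ -0.26571)
-7320 - p = -7320 - 1*(-1519039/5716986) = -7320 + 1519039/5716986 = -41846818481/5716986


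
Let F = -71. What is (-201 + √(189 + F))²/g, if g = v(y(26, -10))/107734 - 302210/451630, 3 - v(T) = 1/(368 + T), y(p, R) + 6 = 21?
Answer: -37754008073242417/623465370919 + 374567764393086*√118/623465370919 ≈ -54029.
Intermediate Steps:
y(p, R) = 15 (y(p, R) = -6 + 21 = 15)
v(T) = 3 - 1/(368 + T)
g = -623465370919/931760607943 (g = ((1103 + 3*15)/(368 + 15))/107734 - 302210/451630 = ((1103 + 45)/383)*(1/107734) - 302210*1/451630 = ((1/383)*1148)*(1/107734) - 30221/45163 = (1148/383)*(1/107734) - 30221/45163 = 574/20631061 - 30221/45163 = -623465370919/931760607943 ≈ -0.66913)
(-201 + √(189 + F))²/g = (-201 + √(189 - 71))²/(-623465370919/931760607943) = (-201 + √118)²*(-931760607943/623465370919) = -931760607943*(-201 + √118)²/623465370919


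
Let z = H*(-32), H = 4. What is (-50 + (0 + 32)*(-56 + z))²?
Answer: 35259844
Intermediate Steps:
z = -128 (z = 4*(-32) = -128)
(-50 + (0 + 32)*(-56 + z))² = (-50 + (0 + 32)*(-56 - 128))² = (-50 + 32*(-184))² = (-50 - 5888)² = (-5938)² = 35259844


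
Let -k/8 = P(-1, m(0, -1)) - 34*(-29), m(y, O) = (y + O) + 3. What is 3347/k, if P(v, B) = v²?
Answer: -3347/7896 ≈ -0.42389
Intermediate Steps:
m(y, O) = 3 + O + y (m(y, O) = (O + y) + 3 = 3 + O + y)
k = -7896 (k = -8*((-1)² - 34*(-29)) = -8*(1 + 986) = -8*987 = -7896)
3347/k = 3347/(-7896) = 3347*(-1/7896) = -3347/7896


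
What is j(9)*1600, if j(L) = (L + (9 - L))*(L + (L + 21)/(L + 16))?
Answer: 146880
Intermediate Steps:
j(L) = 9*L + 9*(21 + L)/(16 + L) (j(L) = 9*(L + (21 + L)/(16 + L)) = 9*L + 9*(21 + L)/(16 + L))
j(9)*1600 = (9*(21 + 9² + 17*9)/(16 + 9))*1600 = (9*(21 + 81 + 153)/25)*1600 = (9*(1/25)*255)*1600 = (459/5)*1600 = 146880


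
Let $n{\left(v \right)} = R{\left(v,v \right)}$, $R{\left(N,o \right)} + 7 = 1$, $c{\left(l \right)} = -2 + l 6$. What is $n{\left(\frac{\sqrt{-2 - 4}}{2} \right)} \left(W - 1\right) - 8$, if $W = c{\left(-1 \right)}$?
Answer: $46$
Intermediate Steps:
$c{\left(l \right)} = -2 + 6 l$
$R{\left(N,o \right)} = -6$ ($R{\left(N,o \right)} = -7 + 1 = -6$)
$W = -8$ ($W = -2 + 6 \left(-1\right) = -2 - 6 = -8$)
$n{\left(v \right)} = -6$
$n{\left(\frac{\sqrt{-2 - 4}}{2} \right)} \left(W - 1\right) - 8 = - 6 \left(-8 - 1\right) - 8 = \left(-6\right) \left(-9\right) - 8 = 54 - 8 = 46$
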